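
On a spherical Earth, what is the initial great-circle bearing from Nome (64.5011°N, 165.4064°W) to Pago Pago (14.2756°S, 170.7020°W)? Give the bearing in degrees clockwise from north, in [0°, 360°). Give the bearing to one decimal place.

185.2°

Δλ = -170.7020 − -165.4064 = -5.2956°.
θ = atan2( sin Δλ · cos φ₂ , cos φ₁ · sin φ₂ − sin φ₁ · cos φ₂ · cos Δλ )
  = atan2(-0.08944, -0.97714) = -174.770° → normalised to [0°, 360°): 185.230°.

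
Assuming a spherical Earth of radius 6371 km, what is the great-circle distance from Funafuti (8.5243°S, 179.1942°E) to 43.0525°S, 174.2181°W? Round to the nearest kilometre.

Δλ = -174.2181 − 179.1942 = -353.4123°; wrapped into (−180°, 180°]: 6.5877°.
Δφ = -43.0525 − -8.5243 = -34.5282°.
a = sin²(Δφ/2) + cos φ₁ · cos φ₂ · sin²(Δλ/2) = 0.090462.
c = 2·atan2(√a, √(1−a)) = 0.61100 rad → d = 6371·c ≈ 3892.67 km.

3893 km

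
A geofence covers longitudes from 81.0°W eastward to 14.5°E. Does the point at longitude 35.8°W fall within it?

Yes

Band width going east from -81.0° to +14.5°: ((14.5 − -81.0) mod 360) = 95.5°.
Offset of -35.8° east of the west edge: ((-35.8 − -81.0) mod 360) = 45.2°.
45.2° ≤ 95.5° ⇒ inside.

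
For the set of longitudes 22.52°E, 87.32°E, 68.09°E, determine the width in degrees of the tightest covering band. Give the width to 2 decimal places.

64.80°

Sort the longitudes: +22.52°, +68.09°, +87.32°.
Eastward gaps between consecutive values (wrapping around): 45.57°, 19.23°, 295.20°.
Largest gap = 295.20° ⇒ minimal covering band is its complement: 360° − 295.20° = 64.80°.
Band runs from +22.52° eastward to +87.32°.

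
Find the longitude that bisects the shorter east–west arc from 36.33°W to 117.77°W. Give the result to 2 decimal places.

77.05°W

Signed shortest Δλ from -36.33° to -117.77° is -81.44°.
Midpoint longitude = -36.33° + (-81.44°)/2 = -36.33° − 40.72° = -77.05°.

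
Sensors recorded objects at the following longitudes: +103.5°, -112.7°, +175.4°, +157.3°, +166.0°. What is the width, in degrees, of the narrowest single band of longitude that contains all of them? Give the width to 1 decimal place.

Sort the longitudes: -112.7°, +103.5°, +157.3°, +166.0°, +175.4°.
Eastward gaps between consecutive values (wrapping around): 216.2°, 53.8°, 8.7°, 9.4°, 71.9°.
Largest gap = 216.2° ⇒ minimal covering band is its complement: 360° − 216.2° = 143.8°.
Band runs from +103.5° eastward to -112.7°, crossing the antimeridian.

143.8°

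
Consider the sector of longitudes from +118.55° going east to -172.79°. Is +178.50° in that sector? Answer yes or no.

Band width going east from +118.55° to -172.79°: ((-172.79 − 118.55) mod 360) = 68.66°.
Offset of +178.50° east of the west edge: ((178.50 − 118.55) mod 360) = 59.95°.
59.95° ≤ 68.66° ⇒ inside.

Yes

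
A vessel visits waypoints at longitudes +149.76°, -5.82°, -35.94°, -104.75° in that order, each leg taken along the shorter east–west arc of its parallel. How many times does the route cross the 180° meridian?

Leg 1: +149.76° → -5.82°, shortest Δλ = -155.58° (west) — does not cross 180°.
Leg 2: -5.82° → -35.94°, shortest Δλ = -30.12° (west) — does not cross 180°.
Leg 3: -35.94° → -104.75°, shortest Δλ = -68.81° (west) — does not cross 180°.
Total crossings: 0.

0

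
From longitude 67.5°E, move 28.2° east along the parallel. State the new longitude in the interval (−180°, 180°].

95.7°E

Start at +67.5°; shift +28.2° → +95.7°.
+95.7° already lies in (−180°, 180°].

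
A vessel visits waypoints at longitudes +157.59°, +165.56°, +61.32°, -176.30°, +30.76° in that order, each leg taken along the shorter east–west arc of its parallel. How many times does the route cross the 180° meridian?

Leg 1: +157.59° → +165.56°, shortest Δλ = 7.97° (east) — does not cross 180°.
Leg 2: +165.56° → +61.32°, shortest Δλ = -104.24° (west) — does not cross 180°.
Leg 3: +61.32° → -176.30°, shortest Δλ = 122.38° (east) — crosses 180°.
Leg 4: -176.30° → +30.76°, shortest Δλ = -152.94° (west) — crosses 180°.
Total crossings: 2.

2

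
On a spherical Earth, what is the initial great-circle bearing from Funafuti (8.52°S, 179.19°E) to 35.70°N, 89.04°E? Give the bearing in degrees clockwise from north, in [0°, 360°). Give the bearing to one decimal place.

Δλ = 89.04 − 179.19 = -90.15°.
θ = atan2( sin Δλ · cos φ₂ , cos φ₁ · sin φ₂ − sin φ₁ · cos φ₂ · cos Δλ )
  = atan2(-0.81208, 0.57679) = -54.615° → normalised to [0°, 360°): 305.385°.

305.4°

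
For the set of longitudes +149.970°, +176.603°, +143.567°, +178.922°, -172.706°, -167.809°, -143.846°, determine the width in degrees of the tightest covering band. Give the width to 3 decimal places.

Sort the longitudes: -172.706°, -167.809°, -143.846°, +143.567°, +149.970°, +176.603°, +178.922°.
Eastward gaps between consecutive values (wrapping around): 4.897°, 23.963°, 287.413°, 6.403°, 26.633°, 2.319°, 8.372°.
Largest gap = 287.413° ⇒ minimal covering band is its complement: 360° − 287.413° = 72.587°.
Band runs from +143.567° eastward to -143.846°, crossing the antimeridian.

72.587°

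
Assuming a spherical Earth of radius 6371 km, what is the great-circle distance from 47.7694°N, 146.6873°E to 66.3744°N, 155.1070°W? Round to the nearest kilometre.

3879 km

Δλ = -155.1070 − 146.6873 = -301.7943°; wrapped into (−180°, 180°]: 58.2057°.
Δφ = 66.3744 − 47.7694 = 18.6050°.
a = sin²(Δφ/2) + cos φ₁ · cos φ₂ · sin²(Δλ/2) = 0.089850.
c = 2·atan2(√a, √(1−a)) = 0.60886 rad → d = 6371·c ≈ 3879.05 km.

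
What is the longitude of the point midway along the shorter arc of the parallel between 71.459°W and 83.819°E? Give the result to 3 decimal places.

6.180°E

Signed shortest Δλ from -71.459° to +83.819° is +155.278°.
Midpoint longitude = -71.459° + (+155.278°)/2 = -71.459° + 77.639° = +6.180°.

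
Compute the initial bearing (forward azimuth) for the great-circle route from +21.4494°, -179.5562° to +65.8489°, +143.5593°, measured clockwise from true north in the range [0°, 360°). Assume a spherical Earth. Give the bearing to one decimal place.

Δλ = 143.5593 − -179.5562 = 323.1155°; wrapped into (−180°, 180°]: -36.8845°.
θ = atan2( sin Δλ · cos φ₂ , cos φ₁ · sin φ₂ − sin φ₁ · cos φ₂ · cos Δλ )
  = atan2(-0.24557, 0.72960) = -18.602° → normalised to [0°, 360°): 341.398°.

341.4°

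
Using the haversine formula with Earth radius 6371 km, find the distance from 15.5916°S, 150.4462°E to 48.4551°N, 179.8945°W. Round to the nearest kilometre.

Δλ = -179.8945 − 150.4462 = -330.3407°; wrapped into (−180°, 180°]: 29.6593°.
Δφ = 48.4551 − -15.5916 = 64.0467°.
a = sin²(Δφ/2) + cos φ₁ · cos φ₂ · sin²(Δλ/2) = 0.323028.
c = 2·atan2(√a, √(1−a)) = 1.20901 rad → d = 6371·c ≈ 7702.61 km.

7703 km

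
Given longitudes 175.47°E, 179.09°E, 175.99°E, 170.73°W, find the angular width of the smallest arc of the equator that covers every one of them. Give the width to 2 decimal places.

13.80°

Sort the longitudes: -170.73°, +175.47°, +175.99°, +179.09°.
Eastward gaps between consecutive values (wrapping around): 346.20°, 0.52°, 3.10°, 10.18°.
Largest gap = 346.20° ⇒ minimal covering band is its complement: 360° − 346.20° = 13.80°.
Band runs from +175.47° eastward to -170.73°, crossing the antimeridian.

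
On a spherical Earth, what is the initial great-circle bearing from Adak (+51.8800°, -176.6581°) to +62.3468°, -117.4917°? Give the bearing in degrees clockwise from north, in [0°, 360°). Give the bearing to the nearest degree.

48°

Δλ = -117.4917 − -176.6581 = 59.1664°.
θ = atan2( sin Δλ · cos φ₂ , cos φ₁ · sin φ₂ − sin φ₁ · cos φ₂ · cos Δλ )
  = atan2(0.39852, 0.35965) = 47.935° → normalised to [0°, 360°): 47.935°.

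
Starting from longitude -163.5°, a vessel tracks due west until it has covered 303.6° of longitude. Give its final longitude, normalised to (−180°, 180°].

Start at -163.5°; shift −303.6° → -467.1°.
-467.1° lies outside (−180°, 180°]; add 360° → -107.1°.

-107.1°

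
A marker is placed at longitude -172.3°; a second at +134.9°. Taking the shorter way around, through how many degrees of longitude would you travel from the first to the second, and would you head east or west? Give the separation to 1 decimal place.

Raw difference: 134.9 − -172.3 = 307.2°.
Normalise into (−180°, 180°]: 307.2° − 360° = -52.8°.
Negative ⇒ the second point lies to the west; separation 52.8°.

52.8° west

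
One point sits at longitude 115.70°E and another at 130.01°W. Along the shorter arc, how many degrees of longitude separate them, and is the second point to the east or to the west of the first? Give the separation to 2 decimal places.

Raw difference: -130.01 − 115.70 = -245.71°.
Normalise into (−180°, 180°]: -245.71° + 360° = 114.29°.
Positive ⇒ the second point lies to the east; separation 114.29°.

114.29° east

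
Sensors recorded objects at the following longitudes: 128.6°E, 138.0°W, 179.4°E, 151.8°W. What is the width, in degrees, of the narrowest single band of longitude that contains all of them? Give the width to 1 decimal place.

Sort the longitudes: -151.8°, -138.0°, +128.6°, +179.4°.
Eastward gaps between consecutive values (wrapping around): 13.8°, 266.6°, 50.8°, 28.8°.
Largest gap = 266.6° ⇒ minimal covering band is its complement: 360° − 266.6° = 93.4°.
Band runs from +128.6° eastward to -138.0°, crossing the antimeridian.

93.4°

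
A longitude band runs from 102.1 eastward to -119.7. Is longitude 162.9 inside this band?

Band width going east from +102.1° to -119.7°: ((-119.7 − 102.1) mod 360) = 138.2°.
Offset of +162.9° east of the west edge: ((162.9 − 102.1) mod 360) = 60.8°.
60.8° ≤ 138.2° ⇒ inside.

Yes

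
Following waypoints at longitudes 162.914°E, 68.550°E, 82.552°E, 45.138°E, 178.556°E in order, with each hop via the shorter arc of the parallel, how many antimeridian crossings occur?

Leg 1: +162.914° → +68.550°, shortest Δλ = -94.364° (west) — does not cross 180°.
Leg 2: +68.550° → +82.552°, shortest Δλ = 14.002° (east) — does not cross 180°.
Leg 3: +82.552° → +45.138°, shortest Δλ = -37.414° (west) — does not cross 180°.
Leg 4: +45.138° → +178.556°, shortest Δλ = 133.418° (east) — does not cross 180°.
Total crossings: 0.

0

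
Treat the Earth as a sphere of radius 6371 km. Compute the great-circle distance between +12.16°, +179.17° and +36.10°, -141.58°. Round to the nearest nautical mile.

2559 nmi

Δλ = -141.58 − 179.17 = -320.75°; wrapped into (−180°, 180°]: 39.25°.
Δφ = 36.10 − 12.16 = 23.94°.
a = sin²(Δφ/2) + cos φ₁ · cos φ₂ · sin²(Δλ/2) = 0.132114.
c = 2·atan2(√a, √(1−a)) = 0.74399 rad → d = 6371·c ≈ 4739.96 km ≈ 2559.37 nmi.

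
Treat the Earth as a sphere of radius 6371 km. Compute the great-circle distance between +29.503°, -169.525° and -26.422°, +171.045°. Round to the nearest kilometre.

Δλ = 171.045 − -169.525 = 340.570°; wrapped into (−180°, 180°]: -19.430°.
Δφ = -26.422 − 29.503 = -55.925°.
a = sin²(Δφ/2) + cos φ₁ · cos φ₂ · sin²(Δλ/2) = 0.242056.
c = 2·atan2(√a, √(1−a)) = 1.02875 rad → d = 6371·c ≈ 6554.18 km.

6554 km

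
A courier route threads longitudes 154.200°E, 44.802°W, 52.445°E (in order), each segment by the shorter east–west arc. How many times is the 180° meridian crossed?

Leg 1: +154.200° → -44.802°, shortest Δλ = 160.998° (east) — crosses 180°.
Leg 2: -44.802° → +52.445°, shortest Δλ = 97.247° (east) — does not cross 180°.
Total crossings: 1.

1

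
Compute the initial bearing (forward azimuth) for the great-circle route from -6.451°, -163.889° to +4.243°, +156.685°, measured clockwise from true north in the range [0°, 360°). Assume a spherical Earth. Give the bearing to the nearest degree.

Δλ = 156.685 − -163.889 = 320.574°; wrapped into (−180°, 180°]: -39.426°.
θ = atan2( sin Δλ · cos φ₂ , cos φ₁ · sin φ₂ − sin φ₁ · cos φ₂ · cos Δλ )
  = atan2(-0.63334, 0.16007) = -75.816° → normalised to [0°, 360°): 284.184°.

284°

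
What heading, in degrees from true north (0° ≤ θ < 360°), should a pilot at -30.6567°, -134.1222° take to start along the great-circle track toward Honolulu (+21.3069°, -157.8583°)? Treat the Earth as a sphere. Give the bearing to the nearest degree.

333°

Δλ = -157.8583 − -134.1222 = -23.7361°.
θ = atan2( sin Δλ · cos φ₂ , cos φ₁ · sin φ₂ − sin φ₁ · cos φ₂ · cos Δλ )
  = atan2(-0.37501, 0.74744) = -26.644° → normalised to [0°, 360°): 333.356°.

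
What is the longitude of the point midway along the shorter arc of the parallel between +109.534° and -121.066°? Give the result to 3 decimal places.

+174.234°

Signed shortest Δλ from +109.534° to -121.066° is +129.400°.
Midpoint longitude = +109.534° + (+129.400°)/2 = +109.534° + 64.700° = +174.234°.
(The naïve average (+109.534 + -121.066)/2 = -5.766° is on the wrong side of the globe.)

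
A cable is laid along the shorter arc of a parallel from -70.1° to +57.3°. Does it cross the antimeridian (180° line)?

Signed shortest Δλ = ((57.3 − -70.1 + 180) mod 360) − 180 = 127.4°.
Going east by 127.4° from -70.1° reaches +57.3° without touching 180°.

No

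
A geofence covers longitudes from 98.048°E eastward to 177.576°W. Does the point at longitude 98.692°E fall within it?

Band width going east from +98.048° to -177.576°: ((-177.576 − 98.048) mod 360) = 84.376°.
Offset of +98.692° east of the west edge: ((98.692 − 98.048) mod 360) = 0.644°.
0.644° ≤ 84.376° ⇒ inside.

Yes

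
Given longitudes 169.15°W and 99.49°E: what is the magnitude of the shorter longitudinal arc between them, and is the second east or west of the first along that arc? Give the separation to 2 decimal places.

Raw difference: 99.49 − -169.15 = 268.64°.
Normalise into (−180°, 180°]: 268.64° − 360° = -91.36°.
Negative ⇒ the second point lies to the west; separation 91.36°.

91.36° west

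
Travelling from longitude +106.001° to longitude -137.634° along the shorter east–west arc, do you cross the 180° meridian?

Naïve |-137.634 − 106.001| = 243.635° > 180°, so the shorter arc goes the other way round — across 180°.
Signed shortest Δλ = ((-137.634 − 106.001 + 180) mod 360) − 180 = 116.365°.
Going east by 116.365° from +106.001° passes through 180° before reaching -137.634°.

Yes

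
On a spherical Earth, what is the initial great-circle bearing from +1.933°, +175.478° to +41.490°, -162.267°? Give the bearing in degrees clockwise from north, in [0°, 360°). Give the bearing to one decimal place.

23.9°

Δλ = -162.267 − 175.478 = -337.745°; wrapped into (−180°, 180°]: 22.255°.
θ = atan2( sin Δλ · cos φ₂ , cos φ₁ · sin φ₂ − sin φ₁ · cos φ₂ · cos Δλ )
  = atan2(0.28370, 0.63873) = 23.949° → normalised to [0°, 360°): 23.949°.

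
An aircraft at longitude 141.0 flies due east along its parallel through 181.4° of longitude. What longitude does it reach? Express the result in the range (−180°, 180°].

Start at +141.0°; shift +181.4° → +322.4°.
+322.4° lies outside (−180°, 180°]; subtract 360° → -37.6°.

-37.6°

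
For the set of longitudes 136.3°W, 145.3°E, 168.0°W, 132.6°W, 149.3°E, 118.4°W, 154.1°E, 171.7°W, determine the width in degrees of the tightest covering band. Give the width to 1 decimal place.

Sort the longitudes: -171.7°, -168.0°, -136.3°, -132.6°, -118.4°, +145.3°, +149.3°, +154.1°.
Eastward gaps between consecutive values (wrapping around): 3.7°, 31.7°, 3.7°, 14.2°, 263.7°, 4.0°, 4.8°, 34.2°.
Largest gap = 263.7° ⇒ minimal covering band is its complement: 360° − 263.7° = 96.3°.
Band runs from +145.3° eastward to -118.4°, crossing the antimeridian.

96.3°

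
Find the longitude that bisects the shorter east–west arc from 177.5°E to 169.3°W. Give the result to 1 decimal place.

Signed shortest Δλ from +177.5° to -169.3° is +13.2°.
Midpoint longitude = +177.5° + (+13.2°)/2 = +177.5° + 6.6° = +184.1°.
Normalise into (−180°, 180°]: -175.9°.
(The naïve average (+177.5 + -169.3)/2 = 4.1° is on the wrong side of the globe.)

175.9°W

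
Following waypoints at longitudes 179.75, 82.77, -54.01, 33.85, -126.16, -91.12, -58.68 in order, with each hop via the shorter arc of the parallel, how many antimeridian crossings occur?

0

Leg 1: +179.75° → +82.77°, shortest Δλ = -96.98° (west) — does not cross 180°.
Leg 2: +82.77° → -54.01°, shortest Δλ = -136.78° (west) — does not cross 180°.
Leg 3: -54.01° → +33.85°, shortest Δλ = 87.86° (east) — does not cross 180°.
Leg 4: +33.85° → -126.16°, shortest Δλ = -160.01° (west) — does not cross 180°.
Leg 5: -126.16° → -91.12°, shortest Δλ = 35.04° (east) — does not cross 180°.
Leg 6: -91.12° → -58.68°, shortest Δλ = 32.44° (east) — does not cross 180°.
Total crossings: 0.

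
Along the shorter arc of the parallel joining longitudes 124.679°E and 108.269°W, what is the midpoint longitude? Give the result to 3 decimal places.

171.795°W

Signed shortest Δλ from +124.679° to -108.269° is +127.052°.
Midpoint longitude = +124.679° + (+127.052°)/2 = +124.679° + 63.526° = +188.205°.
Normalise into (−180°, 180°]: -171.795°.
(The naïve average (+124.679 + -108.269)/2 = 8.205° is on the wrong side of the globe.)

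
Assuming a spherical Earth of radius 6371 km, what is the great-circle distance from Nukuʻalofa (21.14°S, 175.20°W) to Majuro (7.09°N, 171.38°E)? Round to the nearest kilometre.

Δλ = 171.38 − -175.20 = 346.58°; wrapped into (−180°, 180°]: -13.42°.
Δφ = 7.09 − -21.14 = 28.23°.
a = sin²(Δφ/2) + cos φ₁ · cos φ₂ · sin²(Δλ/2) = 0.072108.
c = 2·atan2(√a, √(1−a)) = 0.54373 rad → d = 6371·c ≈ 3464.13 km.

3464 km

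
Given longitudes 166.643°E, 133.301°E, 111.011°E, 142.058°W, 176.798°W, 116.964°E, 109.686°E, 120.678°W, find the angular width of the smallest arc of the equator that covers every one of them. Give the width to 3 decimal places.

129.636°

Sort the longitudes: -176.798°, -142.058°, -120.678°, +109.686°, +111.011°, +116.964°, +133.301°, +166.643°.
Eastward gaps between consecutive values (wrapping around): 34.740°, 21.380°, 230.364°, 1.325°, 5.953°, 16.337°, 33.342°, 16.559°.
Largest gap = 230.364° ⇒ minimal covering band is its complement: 360° − 230.364° = 129.636°.
Band runs from +109.686° eastward to -120.678°, crossing the antimeridian.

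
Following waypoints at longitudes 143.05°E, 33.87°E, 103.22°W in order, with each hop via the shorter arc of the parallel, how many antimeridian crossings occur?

0

Leg 1: +143.05° → +33.87°, shortest Δλ = -109.18° (west) — does not cross 180°.
Leg 2: +33.87° → -103.22°, shortest Δλ = -137.09° (west) — does not cross 180°.
Total crossings: 0.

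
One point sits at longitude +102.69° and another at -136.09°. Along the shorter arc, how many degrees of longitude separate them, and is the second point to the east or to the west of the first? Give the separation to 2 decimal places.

121.22° east

Raw difference: -136.09 − 102.69 = -238.78°.
Normalise into (−180°, 180°]: -238.78° + 360° = 121.22°.
Positive ⇒ the second point lies to the east; separation 121.22°.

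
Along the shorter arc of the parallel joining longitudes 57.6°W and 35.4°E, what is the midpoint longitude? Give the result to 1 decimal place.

11.1°W

Signed shortest Δλ from -57.6° to +35.4° is +93.0°.
Midpoint longitude = -57.6° + (+93.0°)/2 = -57.6° + 46.5° = -11.1°.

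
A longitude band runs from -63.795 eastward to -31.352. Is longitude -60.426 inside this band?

Yes

Band width going east from -63.795° to -31.352°: ((-31.352 − -63.795) mod 360) = 32.443°.
Offset of -60.426° east of the west edge: ((-60.426 − -63.795) mod 360) = 3.369°.
3.369° ≤ 32.443° ⇒ inside.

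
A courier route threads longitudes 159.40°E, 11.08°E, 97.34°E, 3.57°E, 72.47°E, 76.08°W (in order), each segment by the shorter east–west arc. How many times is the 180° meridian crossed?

0

Leg 1: +159.40° → +11.08°, shortest Δλ = -148.32° (west) — does not cross 180°.
Leg 2: +11.08° → +97.34°, shortest Δλ = 86.26° (east) — does not cross 180°.
Leg 3: +97.34° → +3.57°, shortest Δλ = -93.77° (west) — does not cross 180°.
Leg 4: +3.57° → +72.47°, shortest Δλ = 68.9° (east) — does not cross 180°.
Leg 5: +72.47° → -76.08°, shortest Δλ = -148.55° (west) — does not cross 180°.
Total crossings: 0.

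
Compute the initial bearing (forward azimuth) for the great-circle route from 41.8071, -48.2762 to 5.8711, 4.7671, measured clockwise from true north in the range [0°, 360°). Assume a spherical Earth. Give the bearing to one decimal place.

Δλ = 4.7671 − -48.2762 = 53.0433°.
θ = atan2( sin Δλ · cos φ₂ , cos φ₁ · sin φ₂ − sin φ₁ · cos φ₂ · cos Δλ )
  = atan2(0.79490, -0.32243) = 112.079° → normalised to [0°, 360°): 112.079°.

112.1°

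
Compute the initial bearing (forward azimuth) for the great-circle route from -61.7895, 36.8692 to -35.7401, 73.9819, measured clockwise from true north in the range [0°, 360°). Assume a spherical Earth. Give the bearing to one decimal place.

59.0°

Δλ = 73.9819 − 36.8692 = 37.1127°.
θ = atan2( sin Δλ · cos φ₂ , cos φ₁ · sin φ₂ − sin φ₁ · cos φ₂ · cos Δλ )
  = atan2(0.48975, 0.29427) = 59.000° → normalised to [0°, 360°): 59.000°.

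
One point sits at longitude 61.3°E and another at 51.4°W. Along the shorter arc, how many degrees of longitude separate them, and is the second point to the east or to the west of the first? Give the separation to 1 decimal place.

112.7° west

Raw difference: -51.4 − 61.3 = -112.7°.
Normalise into (−180°, 180°]: -112.7° stays -112.7°.
Negative ⇒ the second point lies to the west; separation 112.7°.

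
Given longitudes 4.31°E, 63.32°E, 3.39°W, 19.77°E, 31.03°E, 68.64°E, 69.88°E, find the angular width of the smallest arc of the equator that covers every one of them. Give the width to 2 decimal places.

73.27°

Sort the longitudes: -3.39°, +4.31°, +19.77°, +31.03°, +63.32°, +68.64°, +69.88°.
Eastward gaps between consecutive values (wrapping around): 7.70°, 15.46°, 11.26°, 32.29°, 5.32°, 1.24°, 286.73°.
Largest gap = 286.73° ⇒ minimal covering band is its complement: 360° − 286.73° = 73.27°.
Band runs from -3.39° eastward to +69.88°.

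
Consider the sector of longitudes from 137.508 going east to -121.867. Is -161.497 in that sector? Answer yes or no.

Band width going east from +137.508° to -121.867°: ((-121.867 − 137.508) mod 360) = 100.625°.
Offset of -161.497° east of the west edge: ((-161.497 − 137.508) mod 360) = 60.995°.
60.995° ≤ 100.625° ⇒ inside.

Yes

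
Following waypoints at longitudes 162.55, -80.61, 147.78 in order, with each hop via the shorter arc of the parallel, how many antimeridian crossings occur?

Leg 1: +162.55° → -80.61°, shortest Δλ = 116.84° (east) — crosses 180°.
Leg 2: -80.61° → +147.78°, shortest Δλ = -131.61° (west) — crosses 180°.
Total crossings: 2.

2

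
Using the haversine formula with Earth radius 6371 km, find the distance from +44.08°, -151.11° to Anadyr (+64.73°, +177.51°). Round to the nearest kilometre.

3004 km

Δλ = 177.51 − -151.11 = 328.62°; wrapped into (−180°, 180°]: -31.38°.
Δφ = 64.73 − 44.08 = 20.65°.
a = sin²(Δφ/2) + cos φ₁ · cos φ₂ · sin²(Δλ/2) = 0.054551.
c = 2·atan2(√a, √(1−a)) = 0.47148 rad → d = 6371·c ≈ 3003.79 km.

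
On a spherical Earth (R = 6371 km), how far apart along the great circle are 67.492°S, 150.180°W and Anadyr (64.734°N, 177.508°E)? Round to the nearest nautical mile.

8058 nmi

Δλ = 177.508 − -150.180 = 327.688°; wrapped into (−180°, 180°]: -32.312°.
Δφ = 64.734 − -67.492 = 132.226°.
a = sin²(Δφ/2) + cos φ₁ · cos φ₂ · sin²(Δλ/2) = 0.848679.
c = 2·atan2(√a, √(1−a)) = 2.34250 rad → d = 6371·c ≈ 14924.07 km ≈ 8058.36 nmi.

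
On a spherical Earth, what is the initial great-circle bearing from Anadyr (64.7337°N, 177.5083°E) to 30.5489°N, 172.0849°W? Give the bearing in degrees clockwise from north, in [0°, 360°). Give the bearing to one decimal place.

Δλ = -172.0849 − 177.5083 = -349.5932°; wrapped into (−180°, 180°]: 10.4068°.
θ = atan2( sin Δλ · cos φ₂ , cos φ₁ · sin φ₂ − sin φ₁ · cos φ₂ · cos Δλ )
  = atan2(0.15556, -0.54905) = 164.181° → normalised to [0°, 360°): 164.181°.

164.2°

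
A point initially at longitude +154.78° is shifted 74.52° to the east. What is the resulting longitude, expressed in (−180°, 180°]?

-130.70°

Start at +154.78°; shift +74.52° → +229.30°.
+229.30° lies outside (−180°, 180°]; subtract 360° → -130.70°.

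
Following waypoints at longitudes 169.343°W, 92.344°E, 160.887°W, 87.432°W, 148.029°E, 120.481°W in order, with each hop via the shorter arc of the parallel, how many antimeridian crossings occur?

Leg 1: -169.343° → +92.344°, shortest Δλ = -98.313° (west) — crosses 180°.
Leg 2: +92.344° → -160.887°, shortest Δλ = 106.769° (east) — crosses 180°.
Leg 3: -160.887° → -87.432°, shortest Δλ = 73.455° (east) — does not cross 180°.
Leg 4: -87.432° → +148.029°, shortest Δλ = -124.539° (west) — crosses 180°.
Leg 5: +148.029° → -120.481°, shortest Δλ = 91.49° (east) — crosses 180°.
Total crossings: 4.

4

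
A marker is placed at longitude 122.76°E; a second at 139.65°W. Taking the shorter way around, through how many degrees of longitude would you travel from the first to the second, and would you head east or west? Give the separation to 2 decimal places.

Raw difference: -139.65 − 122.76 = -262.41°.
Normalise into (−180°, 180°]: -262.41° + 360° = 97.59°.
Positive ⇒ the second point lies to the east; separation 97.59°.

97.59° east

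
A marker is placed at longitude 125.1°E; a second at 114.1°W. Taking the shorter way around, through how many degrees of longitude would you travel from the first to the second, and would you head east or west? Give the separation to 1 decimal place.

120.8° east

Raw difference: -114.1 − 125.1 = -239.2°.
Normalise into (−180°, 180°]: -239.2° + 360° = 120.8°.
Positive ⇒ the second point lies to the east; separation 120.8°.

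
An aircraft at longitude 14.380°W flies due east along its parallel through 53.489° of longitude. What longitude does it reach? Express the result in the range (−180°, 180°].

39.109°E

Start at -14.380°; shift +53.489° → +39.109°.
+39.109° already lies in (−180°, 180°].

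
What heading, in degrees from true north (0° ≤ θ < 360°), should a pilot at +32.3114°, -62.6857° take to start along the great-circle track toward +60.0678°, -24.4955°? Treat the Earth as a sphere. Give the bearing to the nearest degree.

Δλ = -24.4955 − -62.6857 = 38.1902°.
θ = atan2( sin Δλ · cos φ₂ , cos φ₁ · sin φ₂ − sin φ₁ · cos φ₂ · cos Δλ )
  = atan2(0.30850, 0.52280) = 30.545° → normalised to [0°, 360°): 30.545°.

31°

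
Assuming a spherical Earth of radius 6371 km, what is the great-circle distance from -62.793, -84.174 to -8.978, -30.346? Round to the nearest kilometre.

7349 km

Δλ = -30.346 − -84.174 = 53.828°.
Δφ = -8.978 − -62.793 = 53.815°.
a = sin²(Δφ/2) + cos φ₁ · cos φ₂ · sin²(Δλ/2) = 0.297334.
c = 2·atan2(√a, √(1−a)) = 1.15345 rad → d = 6371·c ≈ 7348.66 km.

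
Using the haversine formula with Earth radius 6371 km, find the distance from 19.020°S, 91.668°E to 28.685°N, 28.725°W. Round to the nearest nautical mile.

Δλ = -28.725 − 91.668 = -120.393°.
Δφ = 28.685 − -19.020 = 47.705°.
a = sin²(Δφ/2) + cos φ₁ · cos φ₂ · sin²(Δλ/2) = 0.788017.
c = 2·atan2(√a, √(1−a)) = 2.18467 rad → d = 6371·c ≈ 13918.50 km ≈ 7515.39 nmi.

7515 nmi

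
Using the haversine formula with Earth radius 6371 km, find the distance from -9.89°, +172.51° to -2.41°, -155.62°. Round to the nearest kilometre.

3617 km

Δλ = -155.62 − 172.51 = -328.13°; wrapped into (−180°, 180°]: 31.87°.
Δφ = -2.41 − -9.89 = 7.48°.
a = sin²(Δφ/2) + cos φ₁ · cos φ₂ · sin²(Δλ/2) = 0.078445.
c = 2·atan2(√a, √(1−a)) = 0.56776 rad → d = 6371·c ≈ 3617.17 km.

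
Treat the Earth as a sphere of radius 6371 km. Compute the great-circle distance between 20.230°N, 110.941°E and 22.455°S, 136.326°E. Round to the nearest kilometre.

Δλ = 136.326 − 110.941 = 25.385°.
Δφ = -22.455 − 20.230 = -42.685°.
a = sin²(Δφ/2) + cos φ₁ · cos φ₂ · sin²(Δλ/2) = 0.174318.
c = 2·atan2(√a, √(1−a)) = 0.86141 rad → d = 6371·c ≈ 5488.07 km.

5488 km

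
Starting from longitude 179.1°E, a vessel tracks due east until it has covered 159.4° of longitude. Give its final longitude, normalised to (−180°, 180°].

21.5°W

Start at +179.1°; shift +159.4° → +338.5°.
+338.5° lies outside (−180°, 180°]; subtract 360° → -21.5°.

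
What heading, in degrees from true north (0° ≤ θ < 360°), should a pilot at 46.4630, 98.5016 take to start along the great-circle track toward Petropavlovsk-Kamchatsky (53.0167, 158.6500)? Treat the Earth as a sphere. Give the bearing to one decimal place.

Δλ = 158.6500 − 98.5016 = 60.1484°.
θ = atan2( sin Δλ · cos φ₂ , cos φ₁ · sin φ₂ − sin φ₁ · cos φ₂ · cos Δλ )
  = atan2(0.52176, 0.33317) = 57.440° → normalised to [0°, 360°): 57.440°.

57.4°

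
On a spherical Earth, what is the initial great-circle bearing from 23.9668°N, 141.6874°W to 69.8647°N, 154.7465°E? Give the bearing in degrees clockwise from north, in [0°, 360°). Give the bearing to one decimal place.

Δλ = 154.7465 − -141.6874 = 296.4339°; wrapped into (−180°, 180°]: -63.5661°.
θ = atan2( sin Δλ · cos φ₂ , cos φ₁ · sin φ₂ − sin φ₁ · cos φ₂ · cos Δλ )
  = atan2(-0.30825, 0.79568) = -21.176° → normalised to [0°, 360°): 338.824°.

338.8°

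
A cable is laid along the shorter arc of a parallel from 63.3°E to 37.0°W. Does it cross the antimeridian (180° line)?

Signed shortest Δλ = ((-37.0 − 63.3 + 180) mod 360) − 180 = -100.3°.
Going west by 100.3° from +63.3° reaches -37.0° without touching 180°.

No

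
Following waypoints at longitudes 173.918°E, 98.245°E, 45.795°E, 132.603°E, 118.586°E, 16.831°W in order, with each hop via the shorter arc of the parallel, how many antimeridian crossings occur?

Leg 1: +173.918° → +98.245°, shortest Δλ = -75.673° (west) — does not cross 180°.
Leg 2: +98.245° → +45.795°, shortest Δλ = -52.45° (west) — does not cross 180°.
Leg 3: +45.795° → +132.603°, shortest Δλ = 86.808° (east) — does not cross 180°.
Leg 4: +132.603° → +118.586°, shortest Δλ = -14.017° (west) — does not cross 180°.
Leg 5: +118.586° → -16.831°, shortest Δλ = -135.417° (west) — does not cross 180°.
Total crossings: 0.

0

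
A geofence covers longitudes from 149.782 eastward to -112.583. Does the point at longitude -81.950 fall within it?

Band width going east from +149.782° to -112.583°: ((-112.583 − 149.782) mod 360) = 97.635°.
Offset of -81.950° east of the west edge: ((-81.950 − 149.782) mod 360) = 128.268°.
128.268° > 97.635° ⇒ outside.

No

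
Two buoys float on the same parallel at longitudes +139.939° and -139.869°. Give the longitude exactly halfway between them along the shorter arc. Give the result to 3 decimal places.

-179.965°

Signed shortest Δλ from +139.939° to -139.869° is +80.192°.
Midpoint longitude = +139.939° + (+80.192°)/2 = +139.939° + 40.096° = +180.035°.
Normalise into (−180°, 180°]: -179.965°.
(The naïve average (+139.939 + -139.869)/2 = 0.035° is on the wrong side of the globe.)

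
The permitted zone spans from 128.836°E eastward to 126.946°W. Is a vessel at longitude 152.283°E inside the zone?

Yes

Band width going east from +128.836° to -126.946°: ((-126.946 − 128.836) mod 360) = 104.218°.
Offset of +152.283° east of the west edge: ((152.283 − 128.836) mod 360) = 23.447°.
23.447° ≤ 104.218° ⇒ inside.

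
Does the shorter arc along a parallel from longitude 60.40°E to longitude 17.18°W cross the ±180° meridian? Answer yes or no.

Signed shortest Δλ = ((-17.18 − 60.40 + 180) mod 360) − 180 = -77.58°.
Going west by 77.58° from +60.40° reaches -17.18° without touching 180°.

No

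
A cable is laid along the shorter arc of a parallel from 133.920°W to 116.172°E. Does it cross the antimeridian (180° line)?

Yes

Naïve |116.172 − -133.920| = 250.092° > 180°, so the shorter arc goes the other way round — across 180°.
Signed shortest Δλ = ((116.172 − -133.920 + 180) mod 360) − 180 = -109.908°.
Going west by 109.908° from -133.920° passes through 180° before reaching +116.172°.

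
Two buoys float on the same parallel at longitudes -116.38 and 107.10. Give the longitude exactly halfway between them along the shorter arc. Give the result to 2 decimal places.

Signed shortest Δλ from -116.38° to +107.10° is -136.52°.
Midpoint longitude = -116.38° + (-136.52°)/2 = -116.38° − 68.26° = -184.64°.
Normalise into (−180°, 180°]: +175.36°.
(The naïve average (-116.38 + +107.10)/2 = -4.64° is on the wrong side of the globe.)

+175.36°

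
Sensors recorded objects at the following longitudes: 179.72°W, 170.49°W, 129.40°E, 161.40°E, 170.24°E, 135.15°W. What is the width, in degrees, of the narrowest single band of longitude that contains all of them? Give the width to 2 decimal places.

Sort the longitudes: -179.72°, -170.49°, -135.15°, +129.40°, +161.40°, +170.24°.
Eastward gaps between consecutive values (wrapping around): 9.23°, 35.34°, 264.55°, 32.00°, 8.84°, 10.04°.
Largest gap = 264.55° ⇒ minimal covering band is its complement: 360° − 264.55° = 95.45°.
Band runs from +129.40° eastward to -135.15°, crossing the antimeridian.

95.45°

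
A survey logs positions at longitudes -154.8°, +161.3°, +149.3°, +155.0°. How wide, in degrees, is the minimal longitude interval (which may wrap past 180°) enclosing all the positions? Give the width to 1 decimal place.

Sort the longitudes: -154.8°, +149.3°, +155.0°, +161.3°.
Eastward gaps between consecutive values (wrapping around): 304.1°, 5.7°, 6.3°, 43.9°.
Largest gap = 304.1° ⇒ minimal covering band is its complement: 360° − 304.1° = 55.9°.
Band runs from +149.3° eastward to -154.8°, crossing the antimeridian.

55.9°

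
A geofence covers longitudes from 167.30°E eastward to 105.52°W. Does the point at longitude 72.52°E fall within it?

Band width going east from +167.30° to -105.52°: ((-105.52 − 167.30) mod 360) = 87.18°.
Offset of +72.52° east of the west edge: ((72.52 − 167.30) mod 360) = 265.22°.
265.22° > 87.18° ⇒ outside.

No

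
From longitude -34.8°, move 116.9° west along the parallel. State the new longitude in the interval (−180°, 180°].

Start at -34.8°; shift −116.9° → -151.7°.
-151.7° already lies in (−180°, 180°].

-151.7°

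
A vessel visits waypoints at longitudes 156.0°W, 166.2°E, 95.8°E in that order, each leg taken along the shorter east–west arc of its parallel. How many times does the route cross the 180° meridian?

Leg 1: -156.0° → +166.2°, shortest Δλ = -37.8° (west) — crosses 180°.
Leg 2: +166.2° → +95.8°, shortest Δλ = -70.4° (west) — does not cross 180°.
Total crossings: 1.

1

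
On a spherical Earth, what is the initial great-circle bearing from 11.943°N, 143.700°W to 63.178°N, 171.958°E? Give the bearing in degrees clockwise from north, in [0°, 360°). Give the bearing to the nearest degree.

Δλ = 171.958 − -143.700 = 315.658°; wrapped into (−180°, 180°]: -44.342°.
θ = atan2( sin Δλ · cos φ₂ , cos φ₁ · sin φ₂ − sin φ₁ · cos φ₂ · cos Δλ )
  = atan2(-0.31538, 0.80632) = -21.362° → normalised to [0°, 360°): 338.638°.

339°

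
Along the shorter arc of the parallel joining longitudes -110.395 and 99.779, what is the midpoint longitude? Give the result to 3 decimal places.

Signed shortest Δλ from -110.395° to +99.779° is -149.826°.
Midpoint longitude = -110.395° + (-149.826°)/2 = -110.395° − 74.913° = -185.308°.
Normalise into (−180°, 180°]: +174.692°.
(The naïve average (-110.395 + +99.779)/2 = -5.308° is on the wrong side of the globe.)

+174.692°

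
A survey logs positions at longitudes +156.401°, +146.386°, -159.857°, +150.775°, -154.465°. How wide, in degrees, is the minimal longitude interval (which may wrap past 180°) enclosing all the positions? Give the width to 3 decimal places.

59.149°

Sort the longitudes: -159.857°, -154.465°, +146.386°, +150.775°, +156.401°.
Eastward gaps between consecutive values (wrapping around): 5.392°, 300.851°, 4.389°, 5.626°, 43.742°.
Largest gap = 300.851° ⇒ minimal covering band is its complement: 360° − 300.851° = 59.149°.
Band runs from +146.386° eastward to -154.465°, crossing the antimeridian.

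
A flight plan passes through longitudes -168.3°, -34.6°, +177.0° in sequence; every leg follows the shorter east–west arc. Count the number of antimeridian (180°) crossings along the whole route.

1

Leg 1: -168.3° → -34.6°, shortest Δλ = 133.7° (east) — does not cross 180°.
Leg 2: -34.6° → +177.0°, shortest Δλ = -148.4° (west) — crosses 180°.
Total crossings: 1.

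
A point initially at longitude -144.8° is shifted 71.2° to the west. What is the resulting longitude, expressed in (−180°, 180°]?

+144.0°

Start at -144.8°; shift −71.2° → -216.0°.
-216.0° lies outside (−180°, 180°]; add 360° → +144.0°.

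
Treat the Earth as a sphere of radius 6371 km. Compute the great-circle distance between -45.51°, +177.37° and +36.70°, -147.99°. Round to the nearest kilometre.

Δλ = -147.99 − 177.37 = -325.36°; wrapped into (−180°, 180°]: 34.64°.
Δφ = 36.70 − -45.51 = 82.21°.
a = sin²(Δφ/2) + cos φ₁ · cos φ₂ · sin²(Δλ/2) = 0.482027.
c = 2·atan2(√a, √(1−a)) = 1.53484 rad → d = 6371·c ≈ 9778.49 km.

9778 km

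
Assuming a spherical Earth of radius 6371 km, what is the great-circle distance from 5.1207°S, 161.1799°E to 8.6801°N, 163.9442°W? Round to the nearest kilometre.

4160 km

Δλ = -163.9442 − 161.1799 = -325.1241°; wrapped into (−180°, 180°]: 34.8759°.
Δφ = 8.6801 − -5.1207 = 13.8008°.
a = sin²(Δφ/2) + cos φ₁ · cos φ₂ · sin²(Δλ/2) = 0.102855.
c = 2·atan2(√a, √(1−a)) = 0.65296 rad → d = 6371·c ≈ 4160.01 km.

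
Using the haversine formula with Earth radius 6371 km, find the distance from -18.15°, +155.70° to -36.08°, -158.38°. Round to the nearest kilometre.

4908 km

Δλ = -158.38 − 155.70 = -314.08°; wrapped into (−180°, 180°]: 45.92°.
Δφ = -36.08 − -18.15 = -17.93°.
a = sin²(Δφ/2) + cos φ₁ · cos φ₂ · sin²(Δλ/2) = 0.141147.
c = 2·atan2(√a, √(1−a)) = 0.77029 rad → d = 6371·c ≈ 4907.53 km.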